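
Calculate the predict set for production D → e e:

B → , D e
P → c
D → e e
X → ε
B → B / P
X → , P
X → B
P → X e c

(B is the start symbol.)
PREDICT(D → e e) = (FIRST(RHS) \ {ε}) ∪ (FOLLOW(D) if ε ∈ FIRST(RHS), i.e. RHS ⇒* ε)
FIRST(e e) = { 'e' }
ε ∉ FIRST(e e), so FOLLOW(D) is not added.
PREDICT(D → e e) = { 'e' }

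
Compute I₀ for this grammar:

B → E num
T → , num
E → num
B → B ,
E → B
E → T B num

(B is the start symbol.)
First, augment the grammar with B' → B
I₀ = CLOSURE({ [B' → . B] }):
  [B' → . B] has the dot before B: add [B → . E num], [B → . B ,]
  [B → . E num] has the dot before E: add [E → . num], [E → . B], [E → . T B num]
  [E → . T B num] has the dot before T: add [T → . , num]
No further items can be added.

I₀ = { [B → . B ,], [B → . E num], [B' → . B], [E → . B], [E → . T B num], [E → . num], [T → . , num] }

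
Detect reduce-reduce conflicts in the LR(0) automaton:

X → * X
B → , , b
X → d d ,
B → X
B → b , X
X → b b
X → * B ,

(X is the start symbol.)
Augment with X' → X and build the canonical LR(0) collection (I0 = CLOSURE({[X' → . X]}), then GOTO on every symbol after a dot until no new states appear). It has 17 states:
  I0: { [X → . * B ,], [X → . * X], [X → . b b], [X → . d d ,], [X' → . X] }  — shift
  I1: { [B → . , , b], [B → . X], [B → . b , X], [X → * . B ,], [X → * . X], [X → . * B ,], [X → . * X], [X → . b b], [X → . d d ,] }  — shift
  I2: { [X' → X .] }  — accept
  I3: { [X → b . b] }  — shift
  I4: { [X → d . d ,] }  — shift
  I5: { [X → d d . ,] }  — shift
  I6: { [X → d d , .] }  — reduce
  I7: { [X → b b .] }  — reduce
  I8: { [B → , . , b] }  — shift
  I9: { [X → * B . ,] }  — shift
  I10: { [B → X .], [X → * X .] }  — 2 reduces
  I11: { [B → b . , X], [X → b . b] }  — shift
  I12: { [B → b , . X], [X → . * B ,], [X → . * X], [X → . b b], [X → . d d ,] }  — shift
  I13: { [B → b , X .] }  — reduce
  I14: { [X → * B , .] }  — reduce
  I15: { [B → , , . b] }  — shift
  I16: { [B → , , b .] }  — reduce

I10 contains complete items [B → X .], [X → * X .] — reduce-reduce conflict.

Answer: Yes — I10: [B → X .] vs [X → * X .]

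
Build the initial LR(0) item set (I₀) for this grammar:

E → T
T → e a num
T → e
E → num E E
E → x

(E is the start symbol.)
{ [E → . T], [E → . num E E], [E → . x], [E' → . E], [T → . e a num], [T → . e] }

First, augment the grammar with E' → E
I₀ = CLOSURE({ [E' → . E] }):
  [E' → . E] has the dot before E: add [E → . T], [E → . num E E], [E → . x]
  [E → . T] has the dot before T: add [T → . e a num], [T → . e]
No further items can be added.

I₀ = { [E → . T], [E → . num E E], [E → . x], [E' → . E], [T → . e a num], [T → . e] }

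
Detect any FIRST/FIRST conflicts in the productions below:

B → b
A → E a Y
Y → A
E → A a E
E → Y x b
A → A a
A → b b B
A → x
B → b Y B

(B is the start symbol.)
Yes. B → b / B → b Y B on { 'b' }; A → E a Y / A → A a on { 'b', 'x' }; A → E a Y / A → b b B on { 'b' }; A → E a Y / A → x on { 'x' }; A → A a / A → b b B on { 'b' }; A → A a / A → x on { 'x' }; E → A a E / E → Y x b on { 'b', 'x' }

A FIRST/FIRST conflict occurs when two productions N → α and N → β for the same non-terminal have FIRST(α) ∩ FIRST(β) ≠ ∅ (with ε ∈ FIRST of a nullable right-hand side, so two nullable alternatives also conflict).

FIRST sets of the non-terminals at (or reachable through a nullable prefix from) the front of some alternative:
  FIRST(E) = { 'b', 'x' }
  FIRST(A) = { 'b', 'x' }
  FIRST(Y) = { 'b', 'x' }

Productions for B:
  B → b: FIRST = { 'b' }
  B → b Y B: FIRST = { 'b' }
Productions for A:
  A → E a Y: FIRST = { 'b', 'x' }
  A → A a: FIRST = { 'b', 'x' }
  A → b b B: FIRST = { 'b' }
  A → x: FIRST = { 'x' }
Productions for E:
  E → A a E: FIRST = { 'b', 'x' }
  E → Y x b: FIRST = { 'b', 'x' }
Y has only one production, so no FIRST/FIRST conflict is possible there.

Conflict for B: B → b and B → b Y B
  Overlap: { 'b' }
Conflict for A: A → E a Y and A → A a
  Overlap: { 'b', 'x' }
Conflict for A: A → E a Y and A → b b B
  Overlap: { 'b' }
Conflict for A: A → E a Y and A → x
  Overlap: { 'x' }
Conflict for A: A → A a and A → b b B
  Overlap: { 'b' }
Conflict for A: A → A a and A → x
  Overlap: { 'x' }
Conflict for E: E → A a E and E → Y x b
  Overlap: { 'b', 'x' }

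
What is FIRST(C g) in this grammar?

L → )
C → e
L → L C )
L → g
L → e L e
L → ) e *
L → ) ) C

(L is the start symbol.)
{ 'e' }

FIRST sets of the non-terminals involved (from the grammar, by fixed-point iteration):
  FIRST(C) = { 'e' }

To compute FIRST(C g), process the symbols left to right:
Symbol C is a non-terminal. Add FIRST(C) \ {ε} = { 'e' }
C is not nullable (ε ∉ FIRST(C)), so stop here.
FIRST(C g) = { 'e' }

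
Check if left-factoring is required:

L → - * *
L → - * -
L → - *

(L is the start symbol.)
Left-factoring is needed when two productions for the same non-terminal
share a common prefix on the right-hand side.

Productions for L:
  L → - * *
  L → - * -
  L → - *

Found common prefix '- *' in productions for L

Answer: Yes, L has productions with common prefix '- *'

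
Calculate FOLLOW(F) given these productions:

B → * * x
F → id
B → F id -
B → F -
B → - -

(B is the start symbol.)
{ '-', 'id' }

In B → F id -: F is followed by id '-', add FIRST(id '-') \ {ε} = { 'id' }
In B → F -: F is followed by '-', add FIRST('-') \ {ε} = { '-' }

Taking the union: FOLLOW(F) = { '-', 'id' }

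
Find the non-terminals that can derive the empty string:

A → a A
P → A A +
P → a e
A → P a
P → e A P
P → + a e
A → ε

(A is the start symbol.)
{ 'A' }

A non-terminal is nullable if it can derive ε (the empty string): either it has an ε-production, or it has a production whose right-hand side consists entirely of nullable non-terminals.

ε-productions: A → ε
So A is immediately nullable.
No further non-terminal can be added: every production for the remaining non-terminals contains a terminal or a non-nullable non-terminal.
Nullable = { 'A' }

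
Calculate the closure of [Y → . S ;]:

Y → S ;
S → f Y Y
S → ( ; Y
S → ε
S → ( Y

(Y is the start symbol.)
{ [S → . ( ; Y], [S → . ( Y], [S → . f Y Y], [S → .], [Y → . S ;] }

To compute CLOSURE, for each item [A → α.Bβ] where B is a non-terminal, add [B → .γ] for all productions B → γ; repeat for the newly added items until nothing changes.

Start with: [Y → . S ;]
  [Y → . S ;] has the dot before S: add [S → . f Y Y], [S → . ( ; Y], [S → .], [S → . ( Y]
No further items can be added.

CLOSURE = { [S → . ( ; Y], [S → . ( Y], [S → . f Y Y], [S → .], [Y → . S ;] }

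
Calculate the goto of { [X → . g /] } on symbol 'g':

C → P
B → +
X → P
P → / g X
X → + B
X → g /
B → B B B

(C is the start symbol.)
GOTO(I, 'g') = CLOSURE({ [A → αX.β] : [A → α.Xβ] ∈ I, X = 'g' })

Items with dot before 'g', with the dot advanced:
  [X → . g /] → [X → g . /]
Closure adds nothing (no advanced item has the dot before a non-terminal).

GOTO = { [X → g . /] }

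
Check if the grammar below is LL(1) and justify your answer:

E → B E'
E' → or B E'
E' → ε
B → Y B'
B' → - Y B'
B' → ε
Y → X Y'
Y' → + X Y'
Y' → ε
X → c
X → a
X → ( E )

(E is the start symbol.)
A grammar is LL(1) if for each non-terminal N with multiple productions, the predict sets of those productions are pairwise disjoint, where PREDICT(N → α) = (FIRST(α) \ {ε}) ∪ (FOLLOW(N) if α ⇒* ε).

Relevant sets:
  FOLLOW(E') = { $, ')' }
  FOLLOW(B') = { $, ')', 'or' }
  FOLLOW(Y') = { $, ')', '-', 'or' }

For E':
  PREDICT(E' → or B E') = { 'or' }
  PREDICT(E' → ε) = { $, ')' }
For B':
  PREDICT(B' → '-' Y B') = { '-' }
  PREDICT(B' → ε) = { $, ')', 'or' }
For Y':
  PREDICT(Y' → '+' X Y') = { '+' }
  PREDICT(Y' → ε) = { $, ')', '-', 'or' }
For X:
  PREDICT(X → c) = { 'c' }
  PREDICT(X → a) = { 'a' }
  PREDICT(X → '(' E ')') = { '(' }
E, B, Y have a single production, so nothing to check there.

All predict sets are disjoint. The grammar IS LL(1).

Answer: Yes, the grammar is LL(1).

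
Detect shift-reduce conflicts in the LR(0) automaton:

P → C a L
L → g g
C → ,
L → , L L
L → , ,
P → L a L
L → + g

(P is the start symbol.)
Augment with P' → P and build the canonical LR(0) collection (I0 = CLOSURE({[P' → . P]}), then GOTO on every symbol after a dot until no new states appear). It has 17 states:
  I0: { [C → . ,], [L → . + g], [L → . , ,], [L → . , L L], [L → . g g], [P → . C a L], [P → . L a L], [P' → . P] }  — shift
  I1: { [L → + . g] }  — shift
  I2: { [C → , .], [L → , . ,], [L → , . L L], [L → . + g], [L → . , ,], [L → . , L L], [L → . g g] }  — shift, reduce
  I3: { [P → C . a L] }  — shift
  I4: { [P → L . a L] }  — shift
  I5: { [P' → P .] }  — accept
  I6: { [L → g . g] }  — shift
  I7: { [L → g g .] }  — reduce
  I8: { [L → . + g], [L → . , ,], [L → . , L L], [L → . g g], [P → L a . L] }  — shift
  I9: { [L → , . ,], [L → , . L L], [L → . + g], [L → . , ,], [L → . , L L], [L → . g g] }  — shift
  I10: { [P → L a L .] }  — reduce
  I11: { [L → , , .], [L → , . ,], [L → , . L L], [L → . + g], [L → . , ,], [L → . , L L], [L → . g g] }  — shift, reduce
  I12: { [L → , L . L], [L → . + g], [L → . , ,], [L → . , L L], [L → . g g] }  — shift
  I13: { [L → , L L .] }  — reduce
  I14: { [L → . + g], [L → . , ,], [L → . , L L], [L → . g g], [P → C a . L] }  — shift
  I15: { [P → C a L .] }  — reduce
  I16: { [L → + g .] }  — reduce

I2 contains reduce item [C → , .] and shift items [L → . + g], [L → . , ,], [L → , . ,], [L → . , L L], [L → . g g] — shift-reduce conflict.
I11 contains reduce item [L → , , .] and shift items [L → . + g], [L → . , ,], [L → , . ,], [L → . , L L], [L → . g g] — shift-reduce conflict.

Answer: Yes — I2: [C → , .] vs [L → . + g]; I11: [L → , , .] vs [L → . + g]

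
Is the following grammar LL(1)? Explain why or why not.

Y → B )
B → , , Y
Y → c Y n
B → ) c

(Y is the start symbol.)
A grammar is LL(1) if for each non-terminal N with multiple productions, the predict sets of those productions are pairwise disjoint, where PREDICT(N → α) = (FIRST(α) \ {ε}) ∪ (FOLLOW(N) if α ⇒* ε).

Relevant sets:
  FIRST(B) = { ')', ',' }

For Y:
  PREDICT(Y → B ')') = { ')', ',' }
  PREDICT(Y → c Y n) = { 'c' }
For B:
  PREDICT(B → ',' ',' Y) = { ',' }
  PREDICT(B → ')' c) = { ')' }

All predict sets are disjoint. The grammar IS LL(1).

Answer: Yes, the grammar is LL(1).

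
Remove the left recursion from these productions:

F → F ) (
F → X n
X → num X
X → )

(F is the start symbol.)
F is directly left-recursive. The standard transformation for
  A → A α₁ | ... | A α_m | β₁ | ... | β_n
is
  A  → β₁ A' | ... | β_n A'
  A' → α₁ A' | ... | α_m A' | ε

F → X n becomes F → X n F'
F → F ) ( becomes F' → ) ( F'
Add F' → ε

Productions for other non-terminals are unchanged:
  X → num X
  X → )

Resulting grammar:
F → X n F'
F' → ) ( F'
F' → ε
X → num X
X → )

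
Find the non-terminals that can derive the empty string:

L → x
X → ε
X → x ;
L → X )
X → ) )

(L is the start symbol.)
{ 'X' }

A non-terminal is nullable if it can derive ε (the empty string): either it has an ε-production, or it has a production whose right-hand side consists entirely of nullable non-terminals.

ε-productions: X → ε
So X is immediately nullable.
No further non-terminal can be added: every production for the remaining non-terminals contains a terminal or a non-nullable non-terminal.
Nullable = { 'X' }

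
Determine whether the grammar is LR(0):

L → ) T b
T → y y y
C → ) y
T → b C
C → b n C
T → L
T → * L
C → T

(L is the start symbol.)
A grammar is LR(0) if no state in the canonical LR(0) collection has:
  - both a shift item (dot before a terminal) and a complete item (shift-reduce conflict), or
  - two or more complete items (reduce-reduce conflict; the accept item [L' → L .] counts as a complete item here).

Augment with L' → L and build the canonical LR(0) collection (I0 = CLOSURE({[L' → . L]}), then GOTO on every symbol after a dot until no new states appear). It has 19 states:
  I0: { [L → . ) T b], [L' → . L] }  — shift
  I1: { [L → ) . T b], [L → . ) T b], [T → . * L], [T → . L], [T → . b C], [T → . y y y] }  — shift
  I2: { [L' → L .] }  — accept
  I3: { [L → . ) T b], [T → * . L] }  — shift
  I4: { [T → L .] }  — reduce
  I5: { [L → ) T . b] }  — shift
  I6: { [C → . ) y], [C → . T], [C → . b n C], [L → . ) T b], [T → . * L], [T → . L], [T → . b C], [T → . y y y], [T → b . C] }  — shift
  I7: { [T → y . y y] }  — shift
  I8: { [T → y y . y] }  — shift
  I9: { [T → y y y .] }  — reduce
  I10: { [C → ) . y], [L → ) . T b], [L → . ) T b], [T → . * L], [T → . L], [T → . b C], [T → . y y y] }  — shift
  I11: { [T → b C .] }  — reduce
  I12: { [C → T .] }  — reduce
  I13: { [C → . ) y], [C → . T], [C → . b n C], [C → b . n C], [L → . ) T b], [T → . * L], [T → . L], [T → . b C], [T → . y y y], [T → b . C] }  — shift
  I14: { [C → . ) y], [C → . T], [C → . b n C], [C → b n . C], [L → . ) T b], [T → . * L], [T → . L], [T → . b C], [T → . y y y] }  — shift
  I15: { [C → b n C .] }  — reduce
  I16: { [C → ) y .], [T → y . y y] }  — shift, reduce
  I17: { [L → ) T b .] }  — reduce
  I18: { [T → * L .] }  — reduce

Conflict in state I16:
  Shift-reduce conflict between [C → ) y .] and [T → y . y y]
So the grammar is NOT LR(0).

Answer: No. Shift-reduce conflict between [C → ) y .] and [T → y . y y]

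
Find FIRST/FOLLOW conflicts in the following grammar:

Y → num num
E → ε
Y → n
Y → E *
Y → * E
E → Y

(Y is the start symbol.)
Nullable non-terminals: E.
FIRST sets used below: FIRST(Y) = { '*', 'n', 'num' }

E: nullable alternative(s) E → ε; FOLLOW(E) = { $, '*' }
  E → ε: FIRST \ {ε} = { } — this is the only nullable alternative, skip
  E → Y: FIRST \ {ε} = { '*', 'n', 'num' } — overlaps FOLLOW(E) on { '*' }: CONFLICT

Y has no nullable alternative, so no FIRST/FOLLOW check is needed there.

So the grammar has 1 FIRST/FOLLOW conflict (marked CONFLICT above).

Answer: Yes. E → Y with FOLLOW(E) on { '*' }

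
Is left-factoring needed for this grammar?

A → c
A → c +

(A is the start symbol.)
Left-factoring is needed when two productions for the same non-terminal
share a common prefix on the right-hand side.

Productions for A:
  A → c
  A → c +

Found common prefix 'c' in productions for A

Answer: Yes, A has productions with common prefix 'c'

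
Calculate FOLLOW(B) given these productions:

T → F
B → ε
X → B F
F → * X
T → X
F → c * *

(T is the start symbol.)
In X → B F: B is followed by F, add FIRST(F) \ {ε} = { '*', 'c' }

Taking the union: FOLLOW(B) = { '*', 'c' }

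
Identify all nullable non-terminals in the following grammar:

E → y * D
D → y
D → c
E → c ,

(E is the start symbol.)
None

There are no ε-productions, so no non-terminal can derive ε.
No non-terminals are nullable.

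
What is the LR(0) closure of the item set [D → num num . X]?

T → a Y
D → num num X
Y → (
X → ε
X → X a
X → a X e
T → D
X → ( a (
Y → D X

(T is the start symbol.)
To compute CLOSURE, for each item [A → α.Bβ] where B is a non-terminal, add [B → .γ] for all productions B → γ; repeat for the newly added items until nothing changes.

Start with: [D → num num . X]
  [D → num num . X] has the dot before X: add [X → .], [X → . X a], [X → . a X e], [X → . ( a (]
No further items can be added.

CLOSURE = { [D → num num . X], [X → . ( a (], [X → . X a], [X → . a X e], [X → .] }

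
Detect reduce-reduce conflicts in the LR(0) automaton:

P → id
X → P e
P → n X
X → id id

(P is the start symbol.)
No reduce-reduce conflicts

Augment with P' → P and build the canonical LR(0) collection (I0 = CLOSURE({[P' → . P]}), then GOTO on every symbol after a dot until no new states appear). It has 9 states:
  I0: { [P → . id], [P → . n X], [P' → . P] }  — shift
  I1: { [P' → P .] }  — accept
  I2: { [P → id .] }  — reduce
  I3: { [P → . id], [P → . n X], [P → n . X], [X → . P e], [X → . id id] }  — shift
  I4: { [X → P . e] }  — shift
  I5: { [P → n X .] }  — reduce
  I6: { [P → id .], [X → id . id] }  — shift, reduce
  I7: { [X → id id .] }  — reduce
  I8: { [X → P e .] }  — reduce

No state contains more than one complete item.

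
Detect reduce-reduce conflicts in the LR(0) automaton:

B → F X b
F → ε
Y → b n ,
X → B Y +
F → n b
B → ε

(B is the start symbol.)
Yes — I0: [B → .] vs [F → .]; I2: [B → .] vs [F → .]

A reduce-reduce conflict occurs when an LR(0) state has two complete items [A → α .] and [B → β .] — both call for a reduction, and with no lookahead the parser cannot choose between them.

Augment with B' → B and build the canonical LR(0) collection (I0 = CLOSURE({[B' → . B]}), then GOTO on every symbol after a dot until no new states appear). It has 13 states:
  I0: { [B → . F X b], [B → .], [B' → . B], [F → . n b], [F → .] }  — shift, 2 reduces
  I1: { [B' → B .] }  — accept
  I2: { [B → . F X b], [B → .], [B → F . X b], [F → . n b], [F → .], [X → . B Y +] }  — shift, 2 reduces
  I3: { [F → n . b] }  — shift
  I4: { [F → n b .] }  — reduce
  I5: { [X → B . Y +], [Y → . b n ,] }  — shift
  I6: { [B → F X . b] }  — shift
  I7: { [B → F X b .] }  — reduce
  I8: { [X → B Y . +] }  — shift
  I9: { [Y → b . n ,] }  — shift
  I10: { [Y → b n . ,] }  — shift
  I11: { [Y → b n , .] }  — reduce
  I12: { [X → B Y + .] }  — reduce

I0 contains complete items [B → .], [F → .] — reduce-reduce conflict.
I2 contains complete items [B → .], [F → .] — reduce-reduce conflict.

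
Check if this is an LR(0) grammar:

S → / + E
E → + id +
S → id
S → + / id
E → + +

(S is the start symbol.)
Augment with S' → S and build the canonical LR(0) collection (I0 = CLOSURE({[S' → . S]}), then GOTO on every symbol after a dot until no new states appear). It has 13 states:
  I0: { [S → . + / id], [S → . / + E], [S → . id], [S' → . S] }  — shift
  I1: { [S → + . / id] }  — shift
  I2: { [S → / . + E] }  — shift
  I3: { [S' → S .] }  — accept
  I4: { [S → id .] }  — reduce
  I5: { [E → . + +], [E → . + id +], [S → / + . E] }  — shift
  I6: { [E → + . +], [E → + . id +] }  — shift
  I7: { [S → / + E .] }  — reduce
  I8: { [E → + + .] }  — reduce
  I9: { [E → + id . +] }  — shift
  I10: { [E → + id + .] }  — reduce
  I11: { [S → + / . id] }  — shift
  I12: { [S → + / id .] }  — reduce

Every state is either a pure shift/goto state or contains exactly one complete item and nothing to shift — no conflicts. The grammar is LR(0).

Answer: Yes, the grammar is LR(0)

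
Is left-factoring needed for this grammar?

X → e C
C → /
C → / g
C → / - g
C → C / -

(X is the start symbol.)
Yes, C has productions with common prefix '/'

Left-factoring is needed when two productions for the same non-terminal
share a common prefix on the right-hand side.

Productions for C:
  C → /
  C → / g
  C → / - g
  C → C / -

Found common prefix '/' in productions for C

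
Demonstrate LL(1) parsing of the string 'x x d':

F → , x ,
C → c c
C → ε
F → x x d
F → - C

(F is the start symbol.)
LL(1) parsing maintains a stack (initially the start symbol over $) and the input. At each step: if the stack top is a terminal, match it against the current input token; if it is a non-terminal N, replace it with the RHS of M[N, lookahead] (the unique production whose predict set contains the lookahead).

Stack is shown with the top on the left.

Stack    Input    Action
------------------------
F $      x x d $  output F → x x d
x x d $  x x d $  match 'x'
x d $    x d $    match 'x'
d $      d $      match 'd'
$        $        accept

The string is accepted.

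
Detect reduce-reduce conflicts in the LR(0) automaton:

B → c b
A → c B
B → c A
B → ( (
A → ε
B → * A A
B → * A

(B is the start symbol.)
Augment with B' → B and build the canonical LR(0) collection (I0 = CLOSURE({[B' → . B]}), then GOTO on every symbol after a dot until no new states appear). It has 12 states:
  I0: { [B → . ( (], [B → . * A A], [B → . * A], [B → . c A], [B → . c b], [B' → . B] }  — shift
  I1: { [B → ( . (] }  — shift
  I2: { [A → . c B], [A → .], [B → * . A A], [B → * . A] }  — shift, reduce
  I3: { [B' → B .] }  — accept
  I4: { [A → . c B], [A → .], [B → c . A], [B → c . b] }  — shift, reduce
  I5: { [B → c A .] }  — reduce
  I6: { [B → c b .] }  — reduce
  I7: { [A → c . B], [B → . ( (], [B → . * A A], [B → . * A], [B → . c A], [B → . c b] }  — shift
  I8: { [A → c B .] }  — reduce
  I9: { [A → . c B], [A → .], [B → * A . A], [B → * A .] }  — shift, 2 reduces
  I10: { [B → * A A .] }  — reduce
  I11: { [B → ( ( .] }  — reduce

I9 contains complete items [A → .], [B → * A .] — reduce-reduce conflict.

Answer: Yes — I9: [A → .] vs [B → * A .]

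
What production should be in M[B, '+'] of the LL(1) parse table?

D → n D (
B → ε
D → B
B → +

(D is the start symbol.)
B → +

To find M[B, '+'], we find productions for B where '+' is in the predict set (PREDICT(N → α) = (FIRST(α) \ {ε}) ∪ (FOLLOW(N) if α ⇒* ε)).

Relevant sets:
  FOLLOW(B) = { $, '(' }

B → ε: PREDICT = { $, '(' }
B → +: PREDICT = { '+' }
  '+' is in predict set, so this production goes in M[B, '+']

M[B, '+'] = B → +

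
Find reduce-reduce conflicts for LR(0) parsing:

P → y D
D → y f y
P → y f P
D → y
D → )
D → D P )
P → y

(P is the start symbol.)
A reduce-reduce conflict occurs when an LR(0) state has two complete items [A → α .] and [B → β .] — both call for a reduction, and with no lookahead the parser cannot choose between them.

Augment with P' → P and build the canonical LR(0) collection (I0 = CLOSURE({[P' → . P]}), then GOTO on every symbol after a dot until no new states appear). It has 12 states:
  I0: { [P → . y D], [P → . y f P], [P → . y], [P' → . P] }  — shift
  I1: { [P' → P .] }  — accept
  I2: { [D → . )], [D → . D P )], [D → . y f y], [D → . y], [P → y . D], [P → y . f P], [P → y .] }  — shift, reduce
  I3: { [D → ) .] }  — reduce
  I4: { [D → D . P )], [P → . y D], [P → . y f P], [P → . y], [P → y D .] }  — shift, reduce
  I5: { [P → . y D], [P → . y f P], [P → . y], [P → y f . P] }  — shift
  I6: { [D → y . f y], [D → y .] }  — shift, reduce
  I7: { [D → y f . y] }  — shift
  I8: { [D → y f y .] }  — reduce
  I9: { [P → y f P .] }  — reduce
  I10: { [D → D P . )] }  — shift
  I11: { [D → D P ) .] }  — reduce

No state contains more than one complete item.

Answer: No reduce-reduce conflicts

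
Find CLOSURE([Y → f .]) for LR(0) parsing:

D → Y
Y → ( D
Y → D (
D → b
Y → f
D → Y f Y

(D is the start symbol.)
Start with: [Y → f .]
The dot is at the end, so nothing is added.

CLOSURE = { [Y → f .] }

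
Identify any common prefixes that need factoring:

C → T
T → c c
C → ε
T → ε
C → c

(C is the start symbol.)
Left-factoring is needed when two productions for the same non-terminal
share a common prefix on the right-hand side.

Productions for C:
  C → T
  C → ε
  C → c
Productions for T:
  T → c c
  T → ε

No common prefixes found.

Answer: No, left-factoring is not needed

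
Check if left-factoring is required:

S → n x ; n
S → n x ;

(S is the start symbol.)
Left-factoring is needed when two productions for the same non-terminal
share a common prefix on the right-hand side.

Productions for S:
  S → n x ; n
  S → n x ;

Found common prefix 'n x ;' in productions for S

Answer: Yes, S has productions with common prefix 'n x ;'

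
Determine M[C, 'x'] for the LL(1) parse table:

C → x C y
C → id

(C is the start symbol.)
To find M[C, 'x'], we find productions for C where 'x' is in the predict set (PREDICT(N → α) = (FIRST(α) \ {ε}) ∪ (FOLLOW(N) if α ⇒* ε)).

C → x C y: PREDICT = { 'x' }
  'x' is in predict set, so this production goes in M[C, 'x']
C → id: PREDICT = { 'id' }

M[C, 'x'] = C → x C y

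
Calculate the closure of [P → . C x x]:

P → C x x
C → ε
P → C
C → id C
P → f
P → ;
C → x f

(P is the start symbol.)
{ [C → . id C], [C → . x f], [C → .], [P → . C x x] }

Start with: [P → . C x x]
  [P → . C x x] has the dot before C: add [C → .], [C → . id C], [C → . x f]
No further items can be added.

CLOSURE = { [C → . id C], [C → . x f], [C → .], [P → . C x x] }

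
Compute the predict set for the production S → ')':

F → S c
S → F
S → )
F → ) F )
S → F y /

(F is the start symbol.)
PREDICT(S → ')') = (FIRST(RHS) \ {ε}) ∪ (FOLLOW(S) if ε ∈ FIRST(RHS), i.e. RHS ⇒* ε)
FIRST(')') = { ')' }
ε ∉ FIRST(')'), so FOLLOW(S) is not added.
PREDICT(S → ')') = { ')' }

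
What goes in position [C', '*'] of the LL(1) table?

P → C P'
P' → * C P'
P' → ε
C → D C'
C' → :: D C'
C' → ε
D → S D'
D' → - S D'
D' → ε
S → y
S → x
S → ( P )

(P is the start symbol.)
C' → ε

To find M[C', '*'], we find productions for C' where '*' is in the predict set (PREDICT(N → α) = (FIRST(α) \ {ε}) ∪ (FOLLOW(N) if α ⇒* ε)).

Relevant sets:
  FOLLOW(C') = { $, ')', '*' }

C' → :: D C': PREDICT = { '::' }
C' → ε: PREDICT = { $, ')', '*' }
  '*' is in predict set, so this production goes in M[C', '*']

M[C', '*'] = C' → ε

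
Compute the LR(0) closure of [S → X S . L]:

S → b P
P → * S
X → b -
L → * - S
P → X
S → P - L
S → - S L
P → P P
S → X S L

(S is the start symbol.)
Start with: [S → X S . L]
  [S → X S . L] has the dot before L: add [L → . * - S]
No further items can be added.

CLOSURE = { [L → . * - S], [S → X S . L] }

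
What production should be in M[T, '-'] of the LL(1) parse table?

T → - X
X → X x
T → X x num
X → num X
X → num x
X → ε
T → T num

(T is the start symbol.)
To find M[T, '-'], we find productions for T where '-' is in the predict set (PREDICT(N → α) = (FIRST(α) \ {ε}) ∪ (FOLLOW(N) if α ⇒* ε)).

Relevant sets:
  FIRST(X) = { 'num', 'x', ε }
  FIRST(T) = { '-', 'num', 'x' }

T → - X: PREDICT = { '-' }
  '-' is in predict set, so this production goes in M[T, '-']
T → X x num: PREDICT = { 'num', 'x' }
T → T num: PREDICT = { '-', 'num', 'x' }
  '-' is in predict set, so this production goes in M[T, '-']

M[T, '-'] = T → - X, T → T num  (a multiply-defined cell — the grammar is not LL(1))

Answer: T → - X, T → T num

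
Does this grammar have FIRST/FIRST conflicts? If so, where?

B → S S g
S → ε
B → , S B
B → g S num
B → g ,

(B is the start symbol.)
Yes. B → S S g / B → g S num on { 'g' }; B → S S g / B → g ',' on { 'g' }; B → g S num / B → g ',' on { 'g' }

A FIRST/FIRST conflict occurs when two productions N → α and N → β for the same non-terminal have FIRST(α) ∩ FIRST(β) ≠ ∅ (with ε ∈ FIRST of a nullable right-hand side, so two nullable alternatives also conflict).

FIRST sets of the non-terminals at (or reachable through a nullable prefix from) the front of some alternative:
  FIRST(S) = { ε }

Productions for B:
  B → S S g: FIRST = { 'g' }
  B → , S B: FIRST = { ',' }
  B → g S num: FIRST = { 'g' }
  B → g ,: FIRST = { 'g' }
S has only one production, so no FIRST/FIRST conflict is possible there.

Conflict for B: B → S S g and B → g S num
  Overlap: { 'g' }
Conflict for B: B → S S g and B → g ,
  Overlap: { 'g' }
Conflict for B: B → g S num and B → g ,
  Overlap: { 'g' }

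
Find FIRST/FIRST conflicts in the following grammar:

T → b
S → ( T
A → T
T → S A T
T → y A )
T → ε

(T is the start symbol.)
No FIRST/FIRST conflicts.

FIRST sets of the non-terminals at (or reachable through a nullable prefix from) the front of some alternative:
  FIRST(S) = { '(' }

Productions for T:
  T → b: FIRST = { 'b' }
  T → S A T: FIRST = { '(' }
  T → y A ): FIRST = { 'y' }
  T → ε: FIRST = { ε }
S, A have only one production, so no FIRST/FIRST conflict is possible there.

All alternatives of each non-terminal have pairwise disjoint FIRST sets.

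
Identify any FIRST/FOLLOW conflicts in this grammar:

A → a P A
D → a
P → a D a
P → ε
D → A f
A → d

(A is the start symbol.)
Yes. P → a D a with FOLLOW(P) on { 'a' }

A FIRST/FOLLOW conflict occurs when a non-terminal N has a nullable alternative N → β (β ⇒* ε) and another alternative N → α with FIRST(α) ∩ FOLLOW(N) ≠ ∅: on such a lookahead the parser cannot decide between expanding α and letting N vanish via β.

Nullable non-terminals: P.

P: nullable alternative(s) P → ε; FOLLOW(P) = { 'a', 'd' }
  P → a D a: FIRST \ {ε} = { 'a' } — overlaps FOLLOW(P) on { 'a' }: CONFLICT
  P → ε: FIRST \ {ε} = { } — this is the only nullable alternative, skip

A, D have no nullable alternative, so no FIRST/FOLLOW check is needed there.

So the grammar has 1 FIRST/FOLLOW conflict (marked CONFLICT above).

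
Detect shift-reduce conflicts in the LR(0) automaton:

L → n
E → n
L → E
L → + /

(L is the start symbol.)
Augment with L' → L and build the canonical LR(0) collection (I0 = CLOSURE({[L' → . L]}), then GOTO on every symbol after a dot until no new states appear). It has 6 states:
  I0: { [E → . n], [L → . + /], [L → . E], [L → . n], [L' → . L] }  — shift
  I1: { [L → + . /] }  — shift
  I2: { [L → E .] }  — reduce
  I3: { [L' → L .] }  — accept
  I4: { [E → n .], [L → n .] }  — 2 reduces
  I5: { [L → + / .] }  — reduce

No state contains both a complete item and a shift item.

Answer: No shift-reduce conflicts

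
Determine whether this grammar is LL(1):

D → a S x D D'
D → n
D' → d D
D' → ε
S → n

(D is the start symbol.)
A grammar is LL(1) if for each non-terminal N with multiple productions, the predict sets of those productions are pairwise disjoint, where PREDICT(N → α) = (FIRST(α) \ {ε}) ∪ (FOLLOW(N) if α ⇒* ε).

Relevant sets:
  FOLLOW(D') = { $, 'd' }

For D:
  PREDICT(D → a S x D D') = { 'a' }
  PREDICT(D → n) = { 'n' }
For D':
  PREDICT(D' → d D) = { 'd' }
  PREDICT(D' → ε) = { $, 'd' }
S has a single production, so nothing to check there.

Conflict found: Predict set conflict for D': { 'd' }
The grammar is NOT LL(1).

Answer: No. Predict set conflict for D': { 'd' }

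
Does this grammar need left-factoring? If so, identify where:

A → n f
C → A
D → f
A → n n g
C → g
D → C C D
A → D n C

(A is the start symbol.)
Left-factoring is needed when two productions for the same non-terminal
share a common prefix on the right-hand side.

Productions for A:
  A → n f
  A → n n g
  A → D n C
Productions for C:
  C → A
  C → g
Productions for D:
  D → f
  D → C C D

Found common prefix 'n' in productions for A

Answer: Yes, A has productions with common prefix 'n'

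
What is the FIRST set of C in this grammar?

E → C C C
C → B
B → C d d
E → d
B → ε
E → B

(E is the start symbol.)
{ 'd', ε }

FIRST sets of the other non-terminals involved (by the same procedure, iterated to a fixed point):
  FIRST(B) = { 'd', ε }

From C → B:
  - B is a non-terminal: add FIRST(B) \ {ε} = { 'd' }
    B is nullable and nothing follows, so the whole right-hand side can vanish: ε ∈ FIRST(C)

Collecting: FIRST(C) = { 'd', ε }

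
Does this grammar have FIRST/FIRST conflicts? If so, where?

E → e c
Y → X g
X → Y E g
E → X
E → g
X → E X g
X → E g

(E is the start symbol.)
FIRST sets of the non-terminals at (or reachable through a nullable prefix from) the front of some alternative:
  FIRST(X) = { 'e', 'g' }
  FIRST(Y) = { 'e', 'g' }
  FIRST(E) = { 'e', 'g' }

Productions for E:
  E → e c: FIRST = { 'e' }
  E → X: FIRST = { 'e', 'g' }
  E → g: FIRST = { 'g' }
Productions for X:
  X → Y E g: FIRST = { 'e', 'g' }
  X → E X g: FIRST = { 'e', 'g' }
  X → E g: FIRST = { 'e', 'g' }
Y has only one production, so no FIRST/FIRST conflict is possible there.

Conflict for E: E → e c and E → X
  Overlap: { 'e' }
Conflict for E: E → X and E → g
  Overlap: { 'g' }
Conflict for X: X → Y E g and X → E X g
  Overlap: { 'e', 'g' }
Conflict for X: X → Y E g and X → E g
  Overlap: { 'e', 'g' }
Conflict for X: X → E X g and X → E g
  Overlap: { 'e', 'g' }

Answer: Yes. E → e c / E → X on { 'e' }; E → X / E → g on { 'g' }; X → Y E g / X → E X g on { 'e', 'g' }; X → Y E g / X → E g on { 'e', 'g' }; X → E X g / X → E g on { 'e', 'g' }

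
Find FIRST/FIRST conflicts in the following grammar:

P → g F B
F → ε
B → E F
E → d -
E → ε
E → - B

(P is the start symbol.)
No FIRST/FIRST conflicts.

Productions for E:
  E → d -: FIRST = { 'd' }
  E → ε: FIRST = { ε }
  E → - B: FIRST = { '-' }
P, F, B have only one production, so no FIRST/FIRST conflict is possible there.

All alternatives of each non-terminal have pairwise disjoint FIRST sets.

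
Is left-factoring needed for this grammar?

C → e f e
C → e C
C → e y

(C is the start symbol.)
Yes, C has productions with common prefix 'e'

Left-factoring is needed when two productions for the same non-terminal
share a common prefix on the right-hand side.

Productions for C:
  C → e f e
  C → e C
  C → e y

Found common prefix 'e' in productions for C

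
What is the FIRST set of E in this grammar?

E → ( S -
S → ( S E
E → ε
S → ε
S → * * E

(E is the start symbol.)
{ '(', ε }

To compute FIRST(E), examine every production with E on the left-hand side, reading each right-hand side left to right until a non-nullable symbol is reached.

From E → ( S -:
  - '(' is a terminal: add '(' and stop
From E → ε:
  - ε-production, so ε ∈ FIRST(E)

Collecting: FIRST(E) = { '(', ε }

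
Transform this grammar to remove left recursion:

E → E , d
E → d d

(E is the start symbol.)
E → d d E'
E' → , d E'
E' → ε

E is directly left-recursive. The standard transformation for
  A → A α₁ | ... | A α_m | β₁ | ... | β_n
is
  A  → β₁ A' | ... | β_n A'
  A' → α₁ A' | ... | α_m A' | ε

E → d d becomes E → d d E'
E → E , d becomes E' → , d E'
Add E' → ε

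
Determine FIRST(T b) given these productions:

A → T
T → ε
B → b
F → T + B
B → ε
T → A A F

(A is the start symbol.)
FIRST sets of the non-terminals involved (from the grammar, by fixed-point iteration):
  FIRST(T) = { '+', ε }

To compute FIRST(T b), process the symbols left to right:
Symbol T is a non-terminal. Add FIRST(T) \ {ε} = { '+' }
T is nullable (ε ∈ FIRST(T)), continue to the next symbol.
Symbol b is a terminal. Add 'b' and stop.
FIRST(T b) = { '+', 'b' }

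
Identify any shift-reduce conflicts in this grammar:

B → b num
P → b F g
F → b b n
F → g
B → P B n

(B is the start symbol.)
Augment with B' → B and build the canonical LR(0) collection (I0 = CLOSURE({[B' → . B]}), then GOTO on every symbol after a dot until no new states appear). It has 13 states:
  I0: { [B → . P B n], [B → . b num], [B' → . B], [P → . b F g] }  — shift
  I1: { [B' → B .] }  — accept
  I2: { [B → . P B n], [B → . b num], [B → P . B n], [P → . b F g] }  — shift
  I3: { [B → b . num], [F → . b b n], [F → . g], [P → b . F g] }  — shift
  I4: { [P → b F . g] }  — shift
  I5: { [F → b . b n] }  — shift
  I6: { [F → g .] }  — reduce
  I7: { [B → b num .] }  — reduce
  I8: { [F → b b . n] }  — shift
  I9: { [F → b b n .] }  — reduce
  I10: { [P → b F g .] }  — reduce
  I11: { [B → P B . n] }  — shift
  I12: { [B → P B n .] }  — reduce

No state contains both a complete item and a shift item.

Answer: No shift-reduce conflicts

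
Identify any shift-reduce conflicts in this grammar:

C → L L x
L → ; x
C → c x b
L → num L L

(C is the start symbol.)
Augment with C' → C and build the canonical LR(0) collection (I0 = CLOSURE({[C' → . C]}), then GOTO on every symbol after a dot until no new states appear). It has 13 states:
  I0: { [C → . L L x], [C → . c x b], [C' → . C], [L → . ; x], [L → . num L L] }  — shift
  I1: { [L → ; . x] }  — shift
  I2: { [C' → C .] }  — accept
  I3: { [C → L . L x], [L → . ; x], [L → . num L L] }  — shift
  I4: { [C → c . x b] }  — shift
  I5: { [L → . ; x], [L → . num L L], [L → num . L L] }  — shift
  I6: { [L → . ; x], [L → . num L L], [L → num L . L] }  — shift
  I7: { [L → num L L .] }  — reduce
  I8: { [C → c x . b] }  — shift
  I9: { [C → c x b .] }  — reduce
  I10: { [C → L L . x] }  — shift
  I11: { [C → L L x .] }  — reduce
  I12: { [L → ; x .] }  — reduce

No state contains both a complete item and a shift item.

Answer: No shift-reduce conflicts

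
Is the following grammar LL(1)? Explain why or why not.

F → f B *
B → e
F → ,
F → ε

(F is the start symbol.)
A grammar is LL(1) if for each non-terminal N with multiple productions, the predict sets of those productions are pairwise disjoint, where PREDICT(N → α) = (FIRST(α) \ {ε}) ∪ (FOLLOW(N) if α ⇒* ε).

Relevant sets:
  FOLLOW(F) = { $ }

For F:
  PREDICT(F → f B '*') = { 'f' }
  PREDICT(F → ',') = { ',' }
  PREDICT(F → ε) = { $ }
B has a single production, so nothing to check there.

All predict sets are disjoint. The grammar IS LL(1).

Answer: Yes, the grammar is LL(1).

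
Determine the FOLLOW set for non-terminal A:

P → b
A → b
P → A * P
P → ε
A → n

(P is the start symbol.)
In P → A * P: A is followed by '*' P, add FIRST('*' P) \ {ε} = { '*' }

Taking the union: FOLLOW(A) = { '*' }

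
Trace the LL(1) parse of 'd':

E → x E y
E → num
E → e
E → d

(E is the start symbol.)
LL(1) parsing maintains a stack (initially the start symbol over $) and the input. At each step: if the stack top is a terminal, match it against the current input token; if it is a non-terminal N, replace it with the RHS of M[N, lookahead] (the unique production whose predict set contains the lookahead).

Stack is shown with the top on the left.

Stack  Input  Action
--------------------
E $    d $    output E → d
d $    d $    match 'd'
$      $      accept

The string is accepted.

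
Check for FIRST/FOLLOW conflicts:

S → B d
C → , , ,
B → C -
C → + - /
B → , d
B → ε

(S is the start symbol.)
A FIRST/FOLLOW conflict occurs when a non-terminal N has a nullable alternative N → β (β ⇒* ε) and another alternative N → α with FIRST(α) ∩ FOLLOW(N) ≠ ∅: on such a lookahead the parser cannot decide between expanding α and letting N vanish via β.

Nullable non-terminals: B.
FIRST sets used below: FIRST(C) = { '+', ',' }

B: nullable alternative(s) B → ε; FOLLOW(B) = { 'd' }
  B → C -: FIRST \ {ε} = { '+', ',' } — disjoint from FOLLOW(B)
  B → , d: FIRST \ {ε} = { ',' } — disjoint from FOLLOW(B)
  B → ε: FIRST \ {ε} = { } — this is the only nullable alternative, skip

C, S have no nullable alternative, so no FIRST/FOLLOW check is needed there.

No FIRST/FOLLOW conflicts found.

Answer: No FIRST/FOLLOW conflicts.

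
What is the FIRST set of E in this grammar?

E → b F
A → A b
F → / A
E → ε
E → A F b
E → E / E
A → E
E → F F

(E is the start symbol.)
{ '/', 'b', ε }

FIRST sets of the other non-terminals involved (by the same procedure, iterated to a fixed point):
  FIRST(A) = { '/', 'b', ε }
  FIRST(F) = { '/' }

From E → b F:
  - b is a terminal: add 'b' and stop
From E → ε:
  - ε-production, so ε ∈ FIRST(E)
From E → A F b:
  - A is a non-terminal: add FIRST(A) \ {ε} = { '/', 'b' }
    A is nullable, so continue to the next symbol
  - F is a non-terminal: add FIRST(F) \ {ε} = { '/' }
    F is not nullable, so stop
From E → E / E:
  - E is the symbol being defined: contributes nothing new
    E is nullable, so continue to the next symbol
  - '/' is a terminal: add '/' and stop
From E → F F:
  - F is a non-terminal: add FIRST(F) \ {ε} = { '/' }
    F is not nullable, so stop

Collecting: FIRST(E) = { '/', 'b', ε }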